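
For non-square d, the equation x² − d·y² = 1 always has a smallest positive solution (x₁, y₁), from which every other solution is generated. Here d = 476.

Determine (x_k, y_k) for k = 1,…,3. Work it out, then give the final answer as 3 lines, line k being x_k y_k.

28799 1320
1658764801 76029360
95541534979199 4379139075960

√476 = [21; 1,4,2,10,2,4,1,42, …], period ℓ=8 (even) → k=7
k=0  a_k=21  p_k/q_k = 21/1
…
k=2  a_k=4  p_k/q_k = 109/5
k=3  a_k=2  p_k/q_k = 240/11
…
k=6  a_k=4  p_k/q_k = 23541/1079
k=7  a_k=1  p_k/q_k = 28799/1320
→ (28799, 1320).  Check: 28799²=829382401, 476·1320²=829382400, difference 1.
(28799+1320√476)^2 = 1658764801 + 76029360√476
(28799+1320√476)^3 = 95541534979199 + 4379139075960√476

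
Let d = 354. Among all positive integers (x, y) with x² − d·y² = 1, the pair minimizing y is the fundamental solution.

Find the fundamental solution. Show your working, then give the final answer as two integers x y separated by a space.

258065 13716

√354 → a₀=18, period (1,4,2,2,18,2,2,4,1,36); ℓ=10 even so k=9
step 0: (18, 1)  from 18·(1,0) + (0,1)
…
step 2: (94, 5)  from 4·(19,1) + (18,1)
step 3: (207, 11)  from 2·(94,5) + (19,1)
…
step 8: (210294, 11177)  from 4·(47771,2539) + (19210,1021)
step 9: (258065, 13716)  from 1·(210294,11177) + (47771,2539)
fundamental: x₁=258065, y₁=13716  (since 66597544225 − 354·188128656 = 1)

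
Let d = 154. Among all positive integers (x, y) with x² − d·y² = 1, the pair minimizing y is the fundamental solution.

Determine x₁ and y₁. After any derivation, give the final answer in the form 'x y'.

21295 1716

[12; 2,2,3,1,2,1,3,2,2,24] for √154; ℓ=10 ⇒ convergent index 9
i=0: a=12 ⇒ p=12, q=1
…
i=3: a=3 ⇒ p=211, q=17
…
i=5: a=2 ⇒ p=757, q=61
…
i=8: a=2 ⇒ p=8724, q=703
i=9: a=2 ⇒ p=21295, q=1716
(x₁, y₁) = (21295, 1716);  21295² − 154·1716² = 1 ✓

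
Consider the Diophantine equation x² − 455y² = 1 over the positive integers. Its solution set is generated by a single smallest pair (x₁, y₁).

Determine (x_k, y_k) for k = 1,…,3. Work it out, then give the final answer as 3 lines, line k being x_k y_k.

64 3
8191 384
1048384 49149

√455 = [21; 3,42, …], period ℓ=2 (even) → k=1
k=0  a_k=21  p_k/q_k = 21/1
k=1  a_k=3  p_k/q_k = 64/3
→ (64, 3).  Check: 64²=4096, 455·3²=4095, difference 1.
k=2:  x_2 = 64·64+455·3·3 = 8191,  y_2 = 64·3+3·64 = 384
k=3:  x_3 = 64·8191+455·3·384 = 1048384,  y_3 = 64·384+3·8191 = 49149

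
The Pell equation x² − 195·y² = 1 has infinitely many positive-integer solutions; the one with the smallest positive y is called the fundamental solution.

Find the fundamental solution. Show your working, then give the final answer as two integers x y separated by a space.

14 1

√195 = [13; 1,26, …], period ℓ=2 (even) → k=1
i=0: a=13 ⇒ p=13, q=1
i=1: a=1 ⇒ p=14, q=1
→ (14, 1).  Check: 14²=196, 195·1²=195, difference 1.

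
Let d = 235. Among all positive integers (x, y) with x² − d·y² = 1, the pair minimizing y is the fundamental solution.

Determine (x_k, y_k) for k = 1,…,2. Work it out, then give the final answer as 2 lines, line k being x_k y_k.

√235 = [15; 3,30, …], period ℓ=2 (even) → k=1
i=0: a=15 ⇒ p=15, q=1
i=1: a=3 ⇒ p=46, q=3
fundamental: x₁=46, y₁=3  (since 2116 − 235·9 = 1)
n=2: (46,3)∘(46,3) = (46·46+235·3·3, 46·3+3·46) = (4231,276)

46 3
4231 276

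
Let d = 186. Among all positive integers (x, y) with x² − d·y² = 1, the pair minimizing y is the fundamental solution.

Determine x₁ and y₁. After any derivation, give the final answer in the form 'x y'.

d=186: √d = [13; 1,1,1,3,4,3,1,1,1,26] (ℓ=10, even), read p_9/q_9
a_0=13:  p_0=13·1+0=13,  q_0=13·0+1=1
a_1=1:  p_1=1·13+1=14,  q_1=1·1+0=1
…
a_6=3:  p_6=3·641+150=2073,  q_6=3·47+11=152
…
a_8=1:  p_8=1·2714+2073=4787,  q_8=1·199+152=351
a_9=1:  p_9=1·4787+2714=7501,  q_9=1·351+199=550
→ (7501, 550).  Check: 7501²=56265001, 186·550²=56265000, difference 1.

7501 550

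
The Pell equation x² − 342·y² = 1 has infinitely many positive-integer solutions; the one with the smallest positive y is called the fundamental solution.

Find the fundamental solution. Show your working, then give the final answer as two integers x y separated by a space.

√342 → a₀=18, period (2,36); ℓ=2 even so k=1
i=0: a=18 ⇒ p=18, q=1
i=1: a=2 ⇒ p=37, q=2
fundamental: x₁=37, y₁=2  (since 1369 − 342·4 = 1)

37 2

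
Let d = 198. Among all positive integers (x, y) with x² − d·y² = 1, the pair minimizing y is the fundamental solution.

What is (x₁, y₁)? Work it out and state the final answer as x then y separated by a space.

d=198: √d = [14; 14,28] (ℓ=2, even), read p_1/q_1
step 0: (14, 1)  from 14·(1,0) + (0,1)
step 1: (197, 14)  from 14·(14,1) + (1,0)
fundamental: x₁=197, y₁=14  (since 38809 − 198·196 = 1)

197 14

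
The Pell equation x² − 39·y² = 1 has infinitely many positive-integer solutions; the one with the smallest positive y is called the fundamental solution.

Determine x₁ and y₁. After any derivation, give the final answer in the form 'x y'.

d=39: √d = [6; 4,12] (ℓ=2, even), read p_1/q_1
a_0=6:  p_0=6·1+0=6,  q_0=6·0+1=1
a_1=4:  p_1=4·6+1=25,  q_1=4·1+0=4
(x₁, y₁) = (25, 4);  25² − 39·4² = 1 ✓

25 4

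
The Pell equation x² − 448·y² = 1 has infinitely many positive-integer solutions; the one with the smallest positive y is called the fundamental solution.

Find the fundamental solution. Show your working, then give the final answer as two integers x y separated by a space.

127 6

d=448: √d = [21; 6,42] (ℓ=2, even), read p_1/q_1
a_0=21:  p_0=21·1+0=21,  q_0=21·0+1=1
a_1=6:  p_1=6·21+1=127,  q_1=6·1+0=6
(x₁, y₁) = (127, 6);  127² − 448·6² = 1 ✓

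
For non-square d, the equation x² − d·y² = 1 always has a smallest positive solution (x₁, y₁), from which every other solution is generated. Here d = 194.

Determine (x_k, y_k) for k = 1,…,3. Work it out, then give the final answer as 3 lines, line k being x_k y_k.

195 14
76049 5460
29658915 2129386

[13; 1,12,1,26] for √194; ℓ=4 ⇒ convergent index 3
k=0  a_k=13  p_k/q_k = 13/1
…
k=2  a_k=12  p_k/q_k = 181/13
k=3  a_k=1  p_k/q_k = 195/14
fundamental: x₁=195, y₁=14  (since 38025 − 194·196 = 1)
n=2: (195,14)∘(195,14) = (195·195+194·14·14, 195·14+14·195) = (76049,5460)
n=3: (76049,5460)∘(195,14) = (195·76049+194·14·5460, 195·5460+14·76049) = (29658915,2129386)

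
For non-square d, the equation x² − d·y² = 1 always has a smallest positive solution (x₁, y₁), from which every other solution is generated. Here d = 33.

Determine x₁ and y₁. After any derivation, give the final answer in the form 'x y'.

23 4

√33 = [5; 1,2,1,10, …], period ℓ=4 (even) → k=3
i=0: a=5 ⇒ p=5, q=1
i=1: a=1 ⇒ p=6, q=1
i=2: a=2 ⇒ p=17, q=3
i=3: a=1 ⇒ p=23, q=4
→ (23, 4).  Check: 23²=529, 33·4²=528, difference 1.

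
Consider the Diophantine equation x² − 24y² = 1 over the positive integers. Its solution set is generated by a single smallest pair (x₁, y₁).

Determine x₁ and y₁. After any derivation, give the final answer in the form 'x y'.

√24 → a₀=4, period (1,8); ℓ=2 even so k=1
k=0  a_k=4  p_k/q_k = 4/1
k=1  a_k=1  p_k/q_k = 5/1
→ (5, 1).  Check: 5²=25, 24·1²=24, difference 1.

5 1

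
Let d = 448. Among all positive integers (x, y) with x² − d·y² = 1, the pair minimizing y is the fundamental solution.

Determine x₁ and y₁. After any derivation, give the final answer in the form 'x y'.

√448 = [21; 6,42, …], period ℓ=2 (even) → k=1
i=0: a=21 ⇒ p=21, q=1
i=1: a=6 ⇒ p=127, q=6
fundamental: x₁=127, y₁=6  (since 16129 − 448·36 = 1)

127 6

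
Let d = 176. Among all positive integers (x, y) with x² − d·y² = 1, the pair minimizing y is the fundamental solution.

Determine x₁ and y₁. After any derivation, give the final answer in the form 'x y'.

199 15

[13; 3,1,3,26] for √176; ℓ=4 ⇒ convergent index 3
k=0  a_k=13  p_k/q_k = 13/1
…
k=2  a_k=1  p_k/q_k = 53/4
k=3  a_k=3  p_k/q_k = 199/15
→ (199, 15).  Check: 199²=39601, 176·15²=39600, difference 1.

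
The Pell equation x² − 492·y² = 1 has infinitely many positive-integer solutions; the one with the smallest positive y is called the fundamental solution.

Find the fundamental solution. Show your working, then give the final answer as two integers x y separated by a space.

√492 → a₀=22, period (5,1,1,10,1,1,5,44); ℓ=8 even so k=7
k=0  a_k=22  p_k/q_k = 22/1
k=1  a_k=5  p_k/q_k = 111/5
…
k=4  a_k=10  p_k/q_k = 2573/116
k=5  a_k=1  p_k/q_k = 2817/127
k=6  a_k=1  p_k/q_k = 5390/243
k=7  a_k=5  p_k/q_k = 29767/1342
(x₁, y₁) = (29767, 1342);  29767² − 492·1342² = 1 ✓

29767 1342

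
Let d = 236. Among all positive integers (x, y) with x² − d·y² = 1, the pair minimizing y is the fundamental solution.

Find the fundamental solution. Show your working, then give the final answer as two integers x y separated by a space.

561799 36570

√236 = [15; 2,1,3,5,1,6,1,5,3,1,2,30, …], period ℓ=12 (even) → k=11
i=0: a=15 ⇒ p=15, q=1
i=1: a=2 ⇒ p=31, q=2
i=2: a=1 ⇒ p=46, q=3
i=3: a=3 ⇒ p=169, q=11
i=4: a=5 ⇒ p=891, q=58
i=5: a=1 ⇒ p=1060, q=69
i=6: a=6 ⇒ p=7251, q=472
i=7: a=1 ⇒ p=8311, q=541
i=8: a=5 ⇒ p=48806, q=3177
…
i=10: a=1 ⇒ p=203535, q=13249
i=11: a=2 ⇒ p=561799, q=36570
(x₁, y₁) = (561799, 36570);  561799² − 236·36570² = 1 ✓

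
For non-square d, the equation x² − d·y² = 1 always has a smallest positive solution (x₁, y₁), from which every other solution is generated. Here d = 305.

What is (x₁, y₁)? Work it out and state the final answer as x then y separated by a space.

489 28

[17; 2,6,2,34] for √305; ℓ=4 ⇒ convergent index 3
a_0=17:  p_0=17·1+0=17,  q_0=17·0+1=1
…
a_2=6:  p_2=6·35+17=227,  q_2=6·2+1=13
a_3=2:  p_3=2·227+35=489,  q_3=2·13+2=28
fundamental: x₁=489, y₁=28  (since 239121 − 305·784 = 1)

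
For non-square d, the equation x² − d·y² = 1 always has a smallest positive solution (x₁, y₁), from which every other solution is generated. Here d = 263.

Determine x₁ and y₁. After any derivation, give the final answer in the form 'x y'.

139128 8579

√263 → a₀=16, period (4,1,1,1,1,15,1,1,1,1,4,32); ℓ=12 even so k=11
step 0: (16, 1)  from 16·(1,0) + (0,1)
step 1: (65, 4)  from 4·(16,1) + (1,0)
…
step 4: (227, 14)  from 1·(146,9) + (81,5)
step 5: (373, 23)  from 1·(227,14) + (146,9)
…
step 8: (12017, 741)  from 1·(6195,382) + (5822,359)
step 9: (18212, 1123)  from 1·(12017,741) + (6195,382)
step 10: (30229, 1864)  from 1·(18212,1123) + (12017,741)
step 11: (139128, 8579)  from 4·(30229,1864) + (18212,1123)
(x₁, y₁) = (139128, 8579);  139128² − 263·8579² = 1 ✓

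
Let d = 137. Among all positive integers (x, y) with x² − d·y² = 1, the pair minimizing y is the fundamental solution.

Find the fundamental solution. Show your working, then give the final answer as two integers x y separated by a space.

6083073 519712

d=137: √d = [11; 1,2,2,1,1,2,2,1,22] (ℓ=9, odd), read p_17/q_17
step 0: (11, 1)  from 11·(1,0) + (0,1)
step 1: (12, 1)  from 1·(11,1) + (1,0)
step 2: (35, 3)  from 2·(12,1) + (11,1)
…
step 5: (199, 17)  from 1·(117,10) + (82,7)
step 6: (515, 44)  from 2·(199,17) + (117,10)
step 7: (1229, 105)  from 2·(515,44) + (199,17)
step 8: (1744, 149)  from 1·(1229,105) + (515,44)
step 9: (39597, 3383)  from 22·(1744,149) + (1229,105)
…
step 12: (285899, 24426)  from 2·(122279,10447) + (41341,3532)
step 13: (408178, 34873)  from 1·(285899,24426) + (122279,10447)
step 14: (694077, 59299)  from 1·(408178,34873) + (285899,24426)
step 15: (1796332, 153471)  from 2·(694077,59299) + (408178,34873)
step 16: (4286741, 366241)  from 2·(1796332,153471) + (694077,59299)
step 17: (6083073, 519712)  from 1·(4286741,366241) + (1796332,153471)
(x₁, y₁) = (6083073, 519712);  6083073² − 137·519712² = 1 ✓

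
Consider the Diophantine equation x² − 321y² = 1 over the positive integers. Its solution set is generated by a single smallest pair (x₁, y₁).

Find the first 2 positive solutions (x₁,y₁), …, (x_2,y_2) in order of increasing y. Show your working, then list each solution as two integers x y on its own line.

√321 = [17; 1,10,1,34, …], period ℓ=4 (even) → k=3
i=0: a=17 ⇒ p=17, q=1
i=1: a=1 ⇒ p=18, q=1
i=2: a=10 ⇒ p=197, q=11
i=3: a=1 ⇒ p=215, q=12
(x₁, y₁) = (215, 12);  215² − 321·12² = 1 ✓
n=2: (215,12)∘(215,12) = (215·215+321·12·12, 215·12+12·215) = (92449,5160)

215 12
92449 5160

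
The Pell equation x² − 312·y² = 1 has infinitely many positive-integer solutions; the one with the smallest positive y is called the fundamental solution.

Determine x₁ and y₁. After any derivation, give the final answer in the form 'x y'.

√312 → a₀=17, period (1,1,1,34); ℓ=4 even so k=3
i=0: a=17 ⇒ p=17, q=1
…
i=2: a=1 ⇒ p=35, q=2
i=3: a=1 ⇒ p=53, q=3
(x₁, y₁) = (53, 3);  53² − 312·3² = 1 ✓

53 3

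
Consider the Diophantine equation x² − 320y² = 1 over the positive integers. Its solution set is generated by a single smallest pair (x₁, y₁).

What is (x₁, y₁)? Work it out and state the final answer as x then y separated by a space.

[17; 1,7,1,34] for √320; ℓ=4 ⇒ convergent index 3
k=0  a_k=17  p_k/q_k = 17/1
…
k=2  a_k=7  p_k/q_k = 143/8
k=3  a_k=1  p_k/q_k = 161/9
→ (161, 9).  Check: 161²=25921, 320·9²=25920, difference 1.

161 9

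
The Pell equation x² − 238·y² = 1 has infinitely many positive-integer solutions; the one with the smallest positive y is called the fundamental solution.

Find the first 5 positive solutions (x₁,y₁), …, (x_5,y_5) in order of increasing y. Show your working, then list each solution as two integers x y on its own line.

11663 756
272051137 17634456
6345864809999 411341319900
148023642285985537 9594947610352944
3452799473617033826063 223811747547751451844

d=238: √d = [15; 2,2,1,14,1,2,2,30] (ℓ=8, even), read p_7/q_7
i=0: a=15 ⇒ p=15, q=1
i=1: a=2 ⇒ p=31, q=2
i=2: a=2 ⇒ p=77, q=5
i=3: a=1 ⇒ p=108, q=7
i=4: a=14 ⇒ p=1589, q=103
i=5: a=1 ⇒ p=1697, q=110
i=6: a=2 ⇒ p=4983, q=323
i=7: a=2 ⇒ p=11663, q=756
fundamental: x₁=11663, y₁=756  (since 136025569 − 238·571536 = 1)
k=2:  x_2 = 11663·11663+238·756·756 = 272051137,  y_2 = 11663·756+756·11663 = 17634456
k=3:  x_3 = 11663·272051137+238·756·17634456 = 6345864809999,  y_3 = 11663·17634456+756·272051137 = 411341319900
k=4:  x_4 = 11663·6345864809999+238·756·411341319900 = 148023642285985537,  y_4 = 11663·411341319900+756·6345864809999 = 9594947610352944
k=5:  x_5 = 11663·148023642285985537+238·756·9594947610352944 = 3452799473617033826063,  y_5 = 11663·9594947610352944+756·148023642285985537 = 223811747547751451844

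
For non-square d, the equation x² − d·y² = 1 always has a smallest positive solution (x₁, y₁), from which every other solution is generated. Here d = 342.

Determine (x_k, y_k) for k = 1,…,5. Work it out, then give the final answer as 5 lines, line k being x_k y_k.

√342 → a₀=18, period (2,36); ℓ=2 even so k=1
step 0: (18, 1)  from 18·(1,0) + (0,1)
step 1: (37, 2)  from 2·(18,1) + (1,0)
fundamental: x₁=37, y₁=2  (since 1369 − 342·4 = 1)
k=2:  x_2 = 37·37+342·2·2 = 2737,  y_2 = 37·2+2·37 = 148
k=3:  x_3 = 37·2737+342·2·148 = 202501,  y_3 = 37·148+2·2737 = 10950
k=4:  x_4 = 37·202501+342·2·10950 = 14982337,  y_4 = 37·10950+2·202501 = 810152
k=5:  x_5 = 37·14982337+342·2·810152 = 1108490437,  y_5 = 37·810152+2·14982337 = 59940298

37 2
2737 148
202501 10950
14982337 810152
1108490437 59940298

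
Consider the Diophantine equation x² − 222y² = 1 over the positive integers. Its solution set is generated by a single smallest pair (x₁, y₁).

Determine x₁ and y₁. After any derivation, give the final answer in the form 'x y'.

149 10

[14; 1,8,1,28] for √222; ℓ=4 ⇒ convergent index 3
i=0: a=14 ⇒ p=14, q=1
i=1: a=1 ⇒ p=15, q=1
i=2: a=8 ⇒ p=134, q=9
i=3: a=1 ⇒ p=149, q=10
fundamental: x₁=149, y₁=10  (since 22201 − 222·100 = 1)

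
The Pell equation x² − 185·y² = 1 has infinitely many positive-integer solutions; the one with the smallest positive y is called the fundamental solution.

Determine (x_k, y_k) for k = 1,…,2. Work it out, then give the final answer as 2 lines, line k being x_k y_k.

[13; 1,1,1,1,26] for √185; ℓ=5 ⇒ convergent index 9
a_0=13:  p_0=13·1+0=13,  q_0=13·0+1=1
a_1=1:  p_1=1·13+1=14,  q_1=1·1+0=1
a_2=1:  p_2=1·14+13=27,  q_2=1·1+1=2
a_3=1:  p_3=1·27+14=41,  q_3=1·2+1=3
a_4=1:  p_4=1·41+27=68,  q_4=1·3+2=5
…
a_8=1:  p_8=1·3686+1877=5563,  q_8=1·271+138=409
a_9=1:  p_9=1·5563+3686=9249,  q_9=1·409+271=680
→ (9249, 680).  Check: 9249²=85544001, 185·680²=85544000, difference 1.
n=2: (9249,680)∘(9249,680) = (9249·9249+185·680·680, 9249·680+680·9249) = (171088001,12578640)

9249 680
171088001 12578640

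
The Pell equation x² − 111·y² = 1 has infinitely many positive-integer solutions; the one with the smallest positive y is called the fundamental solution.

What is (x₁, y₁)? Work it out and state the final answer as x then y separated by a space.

d=111: √d = [10; 1,1,6,1,1,20] (ℓ=6, even), read p_5/q_5
a_0=10:  p_0=10·1+0=10,  q_0=10·0+1=1
a_1=1:  p_1=1·10+1=11,  q_1=1·1+0=1
…
a_3=6:  p_3=6·21+11=137,  q_3=6·2+1=13
a_4=1:  p_4=1·137+21=158,  q_4=1·13+2=15
a_5=1:  p_5=1·158+137=295,  q_5=1·15+13=28
(x₁, y₁) = (295, 28);  295² − 111·28² = 1 ✓

295 28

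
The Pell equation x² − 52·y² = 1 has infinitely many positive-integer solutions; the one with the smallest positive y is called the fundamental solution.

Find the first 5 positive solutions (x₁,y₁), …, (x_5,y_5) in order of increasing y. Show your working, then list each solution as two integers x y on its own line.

√52 → a₀=7, period (4,1,2,1,4,14); ℓ=6 even so k=5
a_0=7:  p_0=7·1+0=7,  q_0=7·0+1=1
a_1=4:  p_1=4·7+1=29,  q_1=4·1+0=4
a_2=1:  p_2=1·29+7=36,  q_2=1·4+1=5
…
a_4=1:  p_4=1·101+36=137,  q_4=1·14+5=19
a_5=4:  p_5=4·137+101=649,  q_5=4·19+14=90
→ (649, 90).  Check: 649²=421201, 52·90²=421200, difference 1.
(649+90√52)^2 = 842401 + 116820√52
(649+90√52)^3 = 1093435849 + 151632270√52
(649+90√52)^4 = 1419278889601 + 196818569640√52
(649+90√52)^5 = 1842222905266249 + 255470351760450√52

649 90
842401 116820
1093435849 151632270
1419278889601 196818569640
1842222905266249 255470351760450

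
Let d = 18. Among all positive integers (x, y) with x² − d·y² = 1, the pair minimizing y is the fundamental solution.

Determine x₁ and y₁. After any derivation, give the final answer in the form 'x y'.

√18 = [4; 4,8, …], period ℓ=2 (even) → k=1
k=0  a_k=4  p_k/q_k = 4/1
k=1  a_k=4  p_k/q_k = 17/4
fundamental: x₁=17, y₁=4  (since 289 − 18·16 = 1)

17 4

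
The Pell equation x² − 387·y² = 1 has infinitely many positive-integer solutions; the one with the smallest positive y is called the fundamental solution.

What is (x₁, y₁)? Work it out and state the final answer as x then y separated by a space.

3482 177

d=387: √d = [19; 1,2,19,2,1,38] (ℓ=6, even), read p_5/q_5
i=0: a=19 ⇒ p=19, q=1
…
i=3: a=19 ⇒ p=1141, q=58
i=4: a=2 ⇒ p=2341, q=119
i=5: a=1 ⇒ p=3482, q=177
fundamental: x₁=3482, y₁=177  (since 12124324 − 387·31329 = 1)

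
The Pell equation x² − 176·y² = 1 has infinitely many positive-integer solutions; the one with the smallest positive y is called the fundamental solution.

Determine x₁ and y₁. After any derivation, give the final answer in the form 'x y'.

√176 → a₀=13, period (3,1,3,26); ℓ=4 even so k=3
i=0: a=13 ⇒ p=13, q=1
i=1: a=3 ⇒ p=40, q=3
i=2: a=1 ⇒ p=53, q=4
i=3: a=3 ⇒ p=199, q=15
→ (199, 15).  Check: 199²=39601, 176·15²=39600, difference 1.

199 15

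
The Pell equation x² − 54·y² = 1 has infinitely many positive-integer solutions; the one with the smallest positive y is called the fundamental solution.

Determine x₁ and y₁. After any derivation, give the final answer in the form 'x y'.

√54 → a₀=7, period (2,1,6,1,2,14); ℓ=6 even so k=5
step 0: (7, 1)  from 7·(1,0) + (0,1)
…
step 2: (22, 3)  from 1·(15,2) + (7,1)
…
step 4: (169, 23)  from 1·(147,20) + (22,3)
step 5: (485, 66)  from 2·(169,23) + (147,20)
fundamental: x₁=485, y₁=66  (since 235225 − 54·4356 = 1)

485 66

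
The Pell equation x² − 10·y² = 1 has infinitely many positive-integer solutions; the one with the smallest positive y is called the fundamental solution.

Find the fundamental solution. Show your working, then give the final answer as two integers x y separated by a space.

[3; 6] for √10; ℓ=1 ⇒ convergent index 1
k=0  a_k=3  p_k/q_k = 3/1
k=1  a_k=6  p_k/q_k = 19/6
→ (19, 6).  Check: 19²=361, 10·6²=360, difference 1.

19 6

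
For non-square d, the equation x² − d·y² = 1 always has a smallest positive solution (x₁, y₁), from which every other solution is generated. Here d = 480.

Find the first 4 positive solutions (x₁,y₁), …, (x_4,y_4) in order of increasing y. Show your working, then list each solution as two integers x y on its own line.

d=480: √d = [21; 1,9,1,42] (ℓ=4, even), read p_3/q_3
a_0=21:  p_0=21·1+0=21,  q_0=21·0+1=1
a_1=1:  p_1=1·21+1=22,  q_1=1·1+0=1
a_2=9:  p_2=9·22+21=219,  q_2=9·1+1=10
a_3=1:  p_3=1·219+22=241,  q_3=1·10+1=11
→ (241, 11).  Check: 241²=58081, 480·11²=58080, difference 1.
n=2: (241,11)∘(241,11) = (241·241+480·11·11, 241·11+11·241) = (116161,5302)
n=3: (116161,5302)∘(241,11) = (241·116161+480·11·5302, 241·5302+11·116161) = (55989361,2555553)
n=4: (55989361,2555553)∘(241,11) = (241·55989361+480·11·2555553, 241·2555553+11·55989361) = (26986755841,1231771244)

241 11
116161 5302
55989361 2555553
26986755841 1231771244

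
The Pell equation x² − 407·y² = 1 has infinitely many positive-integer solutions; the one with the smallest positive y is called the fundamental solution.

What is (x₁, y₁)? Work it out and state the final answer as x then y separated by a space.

2663 132

d=407: √d = [20; 5,1,2,1,5,40] (ℓ=6, even), read p_5/q_5
i=0: a=20 ⇒ p=20, q=1
i=1: a=5 ⇒ p=101, q=5
…
i=4: a=1 ⇒ p=464, q=23
i=5: a=5 ⇒ p=2663, q=132
(x₁, y₁) = (2663, 132);  2663² − 407·132² = 1 ✓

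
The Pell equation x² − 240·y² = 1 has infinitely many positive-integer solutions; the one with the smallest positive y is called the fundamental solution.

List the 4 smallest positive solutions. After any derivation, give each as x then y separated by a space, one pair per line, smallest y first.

31 2
1921 124
119071 7686
7380481 476408

d=240: √d = [15; 2,30] (ℓ=2, even), read p_1/q_1
a_0=15:  p_0=15·1+0=15,  q_0=15·0+1=1
a_1=2:  p_1=2·15+1=31,  q_1=2·1+0=2
fundamental: x₁=31, y₁=2  (since 961 − 240·4 = 1)
(x_2, y_2) = (31·31 + 240·2·2, 31·2 + 2·31) = (1921, 124)
(x_3, y_3) = (31·1921 + 240·2·124, 31·124 + 2·1921) = (119071, 7686)
(x_4, y_4) = (31·119071 + 240·2·7686, 31·7686 + 2·119071) = (7380481, 476408)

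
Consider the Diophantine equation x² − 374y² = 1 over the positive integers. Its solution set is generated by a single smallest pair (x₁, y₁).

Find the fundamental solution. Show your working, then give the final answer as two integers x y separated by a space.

√374 → a₀=19, period (2,1,18,1,2,38); ℓ=6 even so k=5
step 0: (19, 1)  from 19·(1,0) + (0,1)
…
step 2: (58, 3)  from 1·(39,2) + (19,1)
step 3: (1083, 56)  from 18·(58,3) + (39,2)
step 4: (1141, 59)  from 1·(1083,56) + (58,3)
step 5: (3365, 174)  from 2·(1141,59) + (1083,56)
(x₁, y₁) = (3365, 174);  3365² − 374·174² = 1 ✓

3365 174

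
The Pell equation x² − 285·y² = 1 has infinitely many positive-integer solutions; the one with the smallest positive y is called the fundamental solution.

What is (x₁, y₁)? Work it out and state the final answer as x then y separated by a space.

2431 144

[16; 1,7,2,7,1,32] for √285; ℓ=6 ⇒ convergent index 5
step 0: (16, 1)  from 16·(1,0) + (0,1)
step 1: (17, 1)  from 1·(16,1) + (1,0)
…
step 3: (287, 17)  from 2·(135,8) + (17,1)
step 4: (2144, 127)  from 7·(287,17) + (135,8)
step 5: (2431, 144)  from 1·(2144,127) + (287,17)
fundamental: x₁=2431, y₁=144  (since 5909761 − 285·20736 = 1)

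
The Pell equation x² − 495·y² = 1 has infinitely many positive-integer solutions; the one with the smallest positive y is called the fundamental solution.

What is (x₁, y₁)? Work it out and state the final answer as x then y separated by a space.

d=495: √d = [22; 4,44] (ℓ=2, even), read p_1/q_1
a_0=22:  p_0=22·1+0=22,  q_0=22·0+1=1
a_1=4:  p_1=4·22+1=89,  q_1=4·1+0=4
fundamental: x₁=89, y₁=4  (since 7921 − 495·16 = 1)

89 4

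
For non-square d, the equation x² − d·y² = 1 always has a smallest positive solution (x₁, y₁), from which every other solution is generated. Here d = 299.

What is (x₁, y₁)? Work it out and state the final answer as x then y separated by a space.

415 24

[17; 3,2,3,34] for √299; ℓ=4 ⇒ convergent index 3
a_0=17:  p_0=17·1+0=17,  q_0=17·0+1=1
…
a_2=2:  p_2=2·52+17=121,  q_2=2·3+1=7
a_3=3:  p_3=3·121+52=415,  q_3=3·7+3=24
(x₁, y₁) = (415, 24);  415² − 299·24² = 1 ✓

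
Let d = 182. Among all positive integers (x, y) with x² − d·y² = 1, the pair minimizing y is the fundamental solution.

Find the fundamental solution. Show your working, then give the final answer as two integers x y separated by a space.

27 2

[13; 2,26] for √182; ℓ=2 ⇒ convergent index 1
i=0: a=13 ⇒ p=13, q=1
i=1: a=2 ⇒ p=27, q=2
fundamental: x₁=27, y₁=2  (since 729 − 182·4 = 1)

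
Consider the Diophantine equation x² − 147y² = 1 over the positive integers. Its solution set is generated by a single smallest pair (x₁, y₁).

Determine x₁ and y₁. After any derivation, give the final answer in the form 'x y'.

√147 → a₀=12, period (8,24); ℓ=2 even so k=1
step 0: (12, 1)  from 12·(1,0) + (0,1)
step 1: (97, 8)  from 8·(12,1) + (1,0)
→ (97, 8).  Check: 97²=9409, 147·8²=9408, difference 1.

97 8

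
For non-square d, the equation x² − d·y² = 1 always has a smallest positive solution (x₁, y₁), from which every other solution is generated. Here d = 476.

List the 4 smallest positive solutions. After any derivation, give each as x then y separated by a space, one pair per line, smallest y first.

d=476: √d = [21; 1,4,2,10,2,4,1,42] (ℓ=8, even), read p_7/q_7
a_0=21:  p_0=21·1+0=21,  q_0=21·0+1=1
…
a_3=2:  p_3=2·109+22=240,  q_3=2·5+1=11
…
a_6=4:  p_6=4·5258+2509=23541,  q_6=4·241+115=1079
a_7=1:  p_7=1·23541+5258=28799,  q_7=1·1079+241=1320
(x₁, y₁) = (28799, 1320);  28799² − 476·1320² = 1 ✓
n=2: (28799,1320)∘(28799,1320) = (28799·28799+476·1320·1320, 28799·1320+1320·28799) = (1658764801,76029360)
n=3: (1658764801,76029360)∘(28799,1320) = (28799·1658764801+476·1320·76029360, 28799·76029360+1320·1658764801) = (95541534979199,4379139075960)
n=4: (95541534979199,4379139075960)∘(28799,1320) = (28799·95541534979199+476·1320·4379139075960, 28799·4379139075960+1320·95541534979199) = (5503001330073139201,252229652421114720)

28799 1320
1658764801 76029360
95541534979199 4379139075960
5503001330073139201 252229652421114720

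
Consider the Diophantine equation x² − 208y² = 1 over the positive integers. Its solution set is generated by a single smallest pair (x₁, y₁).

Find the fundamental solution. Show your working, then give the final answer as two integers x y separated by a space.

√208 = [14; 2,2,1,2,2,28, …], period ℓ=6 (even) → k=5
a_0=14:  p_0=14·1+0=14,  q_0=14·0+1=1
…
a_4=2:  p_4=2·101+72=274,  q_4=2·7+5=19
a_5=2:  p_5=2·274+101=649,  q_5=2·19+7=45
(x₁, y₁) = (649, 45);  649² − 208·45² = 1 ✓

649 45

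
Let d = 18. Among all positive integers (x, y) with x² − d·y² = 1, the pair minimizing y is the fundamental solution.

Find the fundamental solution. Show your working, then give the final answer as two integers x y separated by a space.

17 4

√18 → a₀=4, period (4,8); ℓ=2 even so k=1
a_0=4:  p_0=4·1+0=4,  q_0=4·0+1=1
a_1=4:  p_1=4·4+1=17,  q_1=4·1+0=4
fundamental: x₁=17, y₁=4  (since 289 − 18·16 = 1)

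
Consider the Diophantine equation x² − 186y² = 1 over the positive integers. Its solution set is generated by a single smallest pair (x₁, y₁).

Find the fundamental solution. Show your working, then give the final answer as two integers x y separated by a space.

[13; 1,1,1,3,4,3,1,1,1,26] for √186; ℓ=10 ⇒ convergent index 9
i=0: a=13 ⇒ p=13, q=1
i=1: a=1 ⇒ p=14, q=1
i=2: a=1 ⇒ p=27, q=2
…
i=4: a=3 ⇒ p=150, q=11
i=5: a=4 ⇒ p=641, q=47
i=6: a=3 ⇒ p=2073, q=152
i=7: a=1 ⇒ p=2714, q=199
i=8: a=1 ⇒ p=4787, q=351
i=9: a=1 ⇒ p=7501, q=550
fundamental: x₁=7501, y₁=550  (since 56265001 − 186·302500 = 1)

7501 550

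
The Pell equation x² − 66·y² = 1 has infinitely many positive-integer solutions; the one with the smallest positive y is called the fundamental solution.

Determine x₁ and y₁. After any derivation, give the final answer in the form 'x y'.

d=66: √d = [8; 8,16] (ℓ=2, even), read p_1/q_1
k=0  a_k=8  p_k/q_k = 8/1
k=1  a_k=8  p_k/q_k = 65/8
→ (65, 8).  Check: 65²=4225, 66·8²=4224, difference 1.

65 8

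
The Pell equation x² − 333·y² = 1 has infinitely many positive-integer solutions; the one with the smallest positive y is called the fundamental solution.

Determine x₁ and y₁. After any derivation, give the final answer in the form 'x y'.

73 4

[18; 4,36] for √333; ℓ=2 ⇒ convergent index 1
i=0: a=18 ⇒ p=18, q=1
i=1: a=4 ⇒ p=73, q=4
fundamental: x₁=73, y₁=4  (since 5329 − 333·16 = 1)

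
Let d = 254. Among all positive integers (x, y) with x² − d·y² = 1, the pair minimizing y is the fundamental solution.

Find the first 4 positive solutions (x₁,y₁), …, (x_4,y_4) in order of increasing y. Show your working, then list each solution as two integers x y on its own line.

255 16
130049 8160
66324735 4161584
33825484801 2122399680

√254 = [15; 1,14,1,30, …], period ℓ=4 (even) → k=3
i=0: a=15 ⇒ p=15, q=1
…
i=2: a=14 ⇒ p=239, q=15
i=3: a=1 ⇒ p=255, q=16
fundamental: x₁=255, y₁=16  (since 65025 − 254·256 = 1)
k=2:  x_2 = 255·255+254·16·16 = 130049,  y_2 = 255·16+16·255 = 8160
k=3:  x_3 = 255·130049+254·16·8160 = 66324735,  y_3 = 255·8160+16·130049 = 4161584
k=4:  x_4 = 255·66324735+254·16·4161584 = 33825484801,  y_4 = 255·4161584+16·66324735 = 2122399680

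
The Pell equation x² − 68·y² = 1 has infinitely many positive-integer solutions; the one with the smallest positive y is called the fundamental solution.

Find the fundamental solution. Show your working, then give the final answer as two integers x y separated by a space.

33 4

[8; 4,16] for √68; ℓ=2 ⇒ convergent index 1
i=0: a=8 ⇒ p=8, q=1
i=1: a=4 ⇒ p=33, q=4
(x₁, y₁) = (33, 4);  33² − 68·4² = 1 ✓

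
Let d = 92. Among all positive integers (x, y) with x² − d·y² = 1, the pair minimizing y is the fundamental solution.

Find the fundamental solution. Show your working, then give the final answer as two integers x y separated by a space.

d=92: √d = [9; 1,1,2,4,2,1,1,18] (ℓ=8, even), read p_7/q_7
i=0: a=9 ⇒ p=9, q=1
…
i=2: a=1 ⇒ p=19, q=2
i=3: a=2 ⇒ p=48, q=5
…
i=5: a=2 ⇒ p=470, q=49
i=6: a=1 ⇒ p=681, q=71
i=7: a=1 ⇒ p=1151, q=120
→ (1151, 120).  Check: 1151²=1324801, 92·120²=1324800, difference 1.

1151 120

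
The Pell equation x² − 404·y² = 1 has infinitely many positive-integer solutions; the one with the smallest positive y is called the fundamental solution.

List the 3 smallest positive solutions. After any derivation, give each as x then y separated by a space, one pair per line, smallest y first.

201 10
80801 4020
32481801 1616030

[20; 10,40] for √404; ℓ=2 ⇒ convergent index 1
step 0: (20, 1)  from 20·(1,0) + (0,1)
step 1: (201, 10)  from 10·(20,1) + (1,0)
(x₁, y₁) = (201, 10);  201² − 404·10² = 1 ✓
(201+10√404)^2 = 80801 + 4020√404
(201+10√404)^3 = 32481801 + 1616030√404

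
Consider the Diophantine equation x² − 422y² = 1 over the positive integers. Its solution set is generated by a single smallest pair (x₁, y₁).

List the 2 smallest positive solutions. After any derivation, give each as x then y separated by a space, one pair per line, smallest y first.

7022501 341850
98631040590001 4801283933700

√422 → a₀=20, period (1,1,5,2,1,…,1,1,40); ℓ=14 even so k=13
i=0: a=20 ⇒ p=20, q=1
…
i=2: a=1 ⇒ p=41, q=2
i=3: a=5 ⇒ p=226, q=11
…
i=6: a=3 ⇒ p=2650, q=129
…
i=9: a=1 ⇒ p=217526, q=10589
…
i=11: a=5 ⇒ p=3211821, q=156349
i=12: a=1 ⇒ p=3810680, q=185501
i=13: a=1 ⇒ p=7022501, q=341850
→ (7022501, 341850).  Check: 7022501²=49315520295001, 422·341850²=49315520295000, difference 1.
(x_2, y_2) = (7022501·7022501 + 422·341850·341850, 7022501·341850 + 341850·7022501) = (98631040590001, 4801283933700)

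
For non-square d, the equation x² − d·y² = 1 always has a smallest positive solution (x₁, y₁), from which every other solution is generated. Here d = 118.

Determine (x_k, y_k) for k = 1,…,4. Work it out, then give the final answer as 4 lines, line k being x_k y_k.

306917 28254
188396089777 17343265836
115643925371868101 10645886241146970
70986173286526887819457 6534806934930865917144

√118 = [10; 1,6,3,2,10,2,3,6,1,20, …], period ℓ=10 (even) → k=9
a_0=10:  p_0=10·1+0=10,  q_0=10·0+1=1
…
a_7=3:  p_7=3·12112+5779=42115,  q_7=3·1115+532=3877
a_8=6:  p_8=6·42115+12112=264802,  q_8=6·3877+1115=24377
a_9=1:  p_9=1·264802+42115=306917,  q_9=1·24377+3877=28254
→ (306917, 28254).  Check: 306917²=94198044889, 118·28254²=94198044888, difference 1.
(306917+28254√118)^2 = 188396089777 + 17343265836√118
(306917+28254√118)^3 = 115643925371868101 + 10645886241146970√118
(306917+28254√118)^4 = 70986173286526887819457 + 6534806934930865917144√118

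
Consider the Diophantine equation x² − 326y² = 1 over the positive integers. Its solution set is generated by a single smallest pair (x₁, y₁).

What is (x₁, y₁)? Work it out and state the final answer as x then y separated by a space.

325 18

[18; 18,36] for √326; ℓ=2 ⇒ convergent index 1
k=0  a_k=18  p_k/q_k = 18/1
k=1  a_k=18  p_k/q_k = 325/18
(x₁, y₁) = (325, 18);  325² − 326·18² = 1 ✓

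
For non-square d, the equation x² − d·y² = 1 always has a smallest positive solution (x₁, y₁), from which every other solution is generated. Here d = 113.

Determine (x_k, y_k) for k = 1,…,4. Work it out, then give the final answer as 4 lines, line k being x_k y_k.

1204353 113296
2900932297217 272896754976
6987493029899166849 657328051091107760
16830816386073401651890177 1583310020631184911403584

[10; 1,1,1,2,2,1,1,1,20] for √113; ℓ=9 ⇒ convergent index 17
i=0: a=10 ⇒ p=10, q=1
i=1: a=1 ⇒ p=11, q=1
i=2: a=1 ⇒ p=21, q=2
i=3: a=1 ⇒ p=32, q=3
…
i=5: a=2 ⇒ p=202, q=19
…
i=8: a=1 ⇒ p=776, q=73
i=9: a=20 ⇒ p=16009, q=1506
i=10: a=1 ⇒ p=16785, q=1579
i=11: a=1 ⇒ p=32794, q=3085
i=12: a=1 ⇒ p=49579, q=4664
…
i=14: a=2 ⇒ p=313483, q=29490
…
i=16: a=1 ⇒ p=758918, q=71393
i=17: a=1 ⇒ p=1204353, q=113296
(x₁, y₁) = (1204353, 113296);  1204353² − 113·113296² = 1 ✓
k=2:  x_2 = 1204353·1204353+113·113296·113296 = 2900932297217,  y_2 = 1204353·113296+113296·1204353 = 272896754976
k=3:  x_3 = 1204353·2900932297217+113·113296·272896754976 = 6987493029899166849,  y_3 = 1204353·272896754976+113296·2900932297217 = 657328051091107760
k=4:  x_4 = 1204353·6987493029899166849+113·113296·657328051091107760 = 16830816386073401651890177,  y_4 = 1204353·657328051091107760+113296·6987493029899166849 = 1583310020631184911403584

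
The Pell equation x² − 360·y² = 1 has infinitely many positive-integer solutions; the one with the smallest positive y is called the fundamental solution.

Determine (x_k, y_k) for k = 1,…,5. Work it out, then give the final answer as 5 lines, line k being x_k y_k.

19 1
721 38
27379 1443
1039681 54796
39480499 2080805

√360 = [18; 1,36, …], period ℓ=2 (even) → k=1
k=0  a_k=18  p_k/q_k = 18/1
k=1  a_k=1  p_k/q_k = 19/1
→ (19, 1).  Check: 19²=361, 360·1²=360, difference 1.
k=2:  x_2 = 19·19+360·1·1 = 721,  y_2 = 19·1+1·19 = 38
k=3:  x_3 = 19·721+360·1·38 = 27379,  y_3 = 19·38+1·721 = 1443
k=4:  x_4 = 19·27379+360·1·1443 = 1039681,  y_4 = 19·1443+1·27379 = 54796
k=5:  x_5 = 19·1039681+360·1·54796 = 39480499,  y_5 = 19·54796+1·1039681 = 2080805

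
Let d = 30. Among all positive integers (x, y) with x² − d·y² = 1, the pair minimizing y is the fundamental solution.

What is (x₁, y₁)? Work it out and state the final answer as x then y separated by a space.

11 2

√30 = [5; 2,10, …], period ℓ=2 (even) → k=1
step 0: (5, 1)  from 5·(1,0) + (0,1)
step 1: (11, 2)  from 2·(5,1) + (1,0)
fundamental: x₁=11, y₁=2  (since 121 − 30·4 = 1)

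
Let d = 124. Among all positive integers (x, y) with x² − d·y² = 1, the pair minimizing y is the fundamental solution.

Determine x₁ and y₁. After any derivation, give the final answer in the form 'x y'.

√124 → a₀=11, period (7,2,1,1,1,…,2,7,22); ℓ=16 even so k=15
step 0: (11, 1)  from 11·(1,0) + (0,1)
step 1: (78, 7)  from 7·(11,1) + (1,0)
step 2: (167, 15)  from 2·(78,7) + (11,1)
…
step 5: (657, 59)  from 1·(412,37) + (245,22)
step 6: (2383, 214)  from 3·(657,59) + (412,37)
…
step 8: (14543, 1306)  from 4·(3040,273) + (2383,214)
…
step 11: (84875, 7622)  from 1·(67292,6043) + (17583,1579)
step 12: (152167, 13665)  from 1·(84875,7622) + (67292,6043)
step 13: (237042, 21287)  from 1·(152167,13665) + (84875,7622)
step 14: (626251, 56239)  from 2·(237042,21287) + (152167,13665)
step 15: (4620799, 414960)  from 7·(626251,56239) + (237042,21287)
→ (4620799, 414960).  Check: 4620799²=21351783398401, 124·414960²=21351783398400, difference 1.

4620799 414960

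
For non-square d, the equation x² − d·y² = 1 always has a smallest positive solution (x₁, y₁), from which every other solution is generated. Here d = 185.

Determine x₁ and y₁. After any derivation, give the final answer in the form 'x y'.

d=185: √d = [13; 1,1,1,1,26] (ℓ=5, odd), read p_9/q_9
i=0: a=13 ⇒ p=13, q=1
i=1: a=1 ⇒ p=14, q=1
…
i=3: a=1 ⇒ p=41, q=3
…
i=5: a=26 ⇒ p=1809, q=133
…
i=8: a=1 ⇒ p=5563, q=409
i=9: a=1 ⇒ p=9249, q=680
(x₁, y₁) = (9249, 680);  9249² − 185·680² = 1 ✓

9249 680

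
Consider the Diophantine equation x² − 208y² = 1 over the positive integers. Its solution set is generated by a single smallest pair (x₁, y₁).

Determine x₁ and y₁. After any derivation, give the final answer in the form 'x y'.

649 45

d=208: √d = [14; 2,2,1,2,2,28] (ℓ=6, even), read p_5/q_5
k=0  a_k=14  p_k/q_k = 14/1
…
k=4  a_k=2  p_k/q_k = 274/19
k=5  a_k=2  p_k/q_k = 649/45
fundamental: x₁=649, y₁=45  (since 421201 − 208·2025 = 1)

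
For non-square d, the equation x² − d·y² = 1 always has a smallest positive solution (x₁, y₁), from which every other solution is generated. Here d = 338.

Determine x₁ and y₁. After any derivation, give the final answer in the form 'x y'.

114243 6214

√338 = [18; 2,1,1,2,36, …], period ℓ=5 (odd) → k=9
i=0: a=18 ⇒ p=18, q=1
i=1: a=2 ⇒ p=37, q=2
…
i=8: a=1 ⇒ p=43958, q=2391
i=9: a=2 ⇒ p=114243, q=6214
→ (114243, 6214).  Check: 114243²=13051463049, 338·6214²=13051463048, difference 1.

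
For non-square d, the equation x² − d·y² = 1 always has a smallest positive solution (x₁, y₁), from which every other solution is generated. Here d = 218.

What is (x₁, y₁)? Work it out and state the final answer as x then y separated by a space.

126003 8534

√218 → a₀=14, period (1,3,3,1,28); ℓ=5 odd so k=9
step 0: (14, 1)  from 14·(1,0) + (0,1)
…
step 3: (192, 13)  from 3·(59,4) + (15,1)
…
step 5: (7220, 489)  from 28·(251,17) + (192,13)
…
step 7: (29633, 2007)  from 3·(7471,506) + (7220,489)
step 8: (96370, 6527)  from 3·(29633,2007) + (7471,506)
step 9: (126003, 8534)  from 1·(96370,6527) + (29633,2007)
→ (126003, 8534).  Check: 126003²=15876756009, 218·8534²=15876756008, difference 1.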